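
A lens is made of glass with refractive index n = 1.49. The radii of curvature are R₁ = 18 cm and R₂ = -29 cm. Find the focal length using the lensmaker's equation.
1/f = (n − 1)(1/R₁ − 1/R₂) → f = 22.67 cm (converging lens)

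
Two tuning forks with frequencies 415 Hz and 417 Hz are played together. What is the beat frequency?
2 Hz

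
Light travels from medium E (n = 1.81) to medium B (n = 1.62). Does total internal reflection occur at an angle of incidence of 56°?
θc = arcsin(n₂/n₁) = 63.51°; 56° < θc, so no — the ray refracts.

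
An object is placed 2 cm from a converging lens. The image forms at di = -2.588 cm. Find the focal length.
1/f = 1/do + 1/di → f = 8.803 cm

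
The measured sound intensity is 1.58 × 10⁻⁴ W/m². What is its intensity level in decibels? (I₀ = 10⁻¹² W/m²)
β = 10·log₁₀(I/I₀) = 81.99 dB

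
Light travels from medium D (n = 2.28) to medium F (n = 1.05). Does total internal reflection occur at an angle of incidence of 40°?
θc = arcsin(n₂/n₁) = 27.42°; 40° > θc, so yes — total internal reflection.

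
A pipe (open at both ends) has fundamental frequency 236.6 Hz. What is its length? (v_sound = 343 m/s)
L = v/(2f₁) = 0.7249 m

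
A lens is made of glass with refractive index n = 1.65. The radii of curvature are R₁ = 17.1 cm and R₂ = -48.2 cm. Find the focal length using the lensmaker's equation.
1/f = (n − 1)(1/R₁ − 1/R₂) → f = 19.42 cm (converging lens)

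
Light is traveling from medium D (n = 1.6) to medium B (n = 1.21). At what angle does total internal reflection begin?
θc = arcsin(n₂/n₁) = 49.13°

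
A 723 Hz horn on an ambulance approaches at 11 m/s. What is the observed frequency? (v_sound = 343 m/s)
f_obs = f·v/(v − v_s) = 747 Hz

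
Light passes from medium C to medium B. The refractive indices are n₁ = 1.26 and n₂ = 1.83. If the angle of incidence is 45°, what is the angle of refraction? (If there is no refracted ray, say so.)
sin θ₂ = (n₁/n₂)·sin θ₁ = 0.4869 → θ₂ = 29.13°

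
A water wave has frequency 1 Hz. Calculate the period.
T = 1/f = 1 s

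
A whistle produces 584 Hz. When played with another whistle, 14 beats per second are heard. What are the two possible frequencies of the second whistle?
f₂ = 584 ± 14 Hz → 598 Hz or 570 Hz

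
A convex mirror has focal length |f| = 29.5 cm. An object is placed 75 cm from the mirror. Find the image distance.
f = −29.5 cm (convex); 1/di = 1/f − 1/do → di = -21.17 cm (virtual image, behind mirror)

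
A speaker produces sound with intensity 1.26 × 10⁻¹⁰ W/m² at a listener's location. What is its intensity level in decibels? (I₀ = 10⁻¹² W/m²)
β = 10·log₁₀(I/I₀) = 21 dB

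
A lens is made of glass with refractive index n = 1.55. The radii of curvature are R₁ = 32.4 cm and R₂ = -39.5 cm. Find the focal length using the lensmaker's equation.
1/f = (n − 1)(1/R₁ − 1/R₂) → f = 32.36 cm (converging lens)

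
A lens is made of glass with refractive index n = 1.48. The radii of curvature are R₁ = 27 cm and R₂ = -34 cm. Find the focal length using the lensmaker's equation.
1/f = (n − 1)(1/R₁ − 1/R₂) → f = 31.35 cm (converging lens)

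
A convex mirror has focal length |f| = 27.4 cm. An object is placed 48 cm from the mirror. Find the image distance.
f = −27.4 cm (convex); 1/di = 1/f − 1/do → di = -17.44 cm (virtual image, behind mirror)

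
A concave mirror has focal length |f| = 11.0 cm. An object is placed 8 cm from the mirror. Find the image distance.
f = +11.0 cm (concave); 1/di = 1/f − 1/do → di = -29.33 cm (virtual image, behind mirror)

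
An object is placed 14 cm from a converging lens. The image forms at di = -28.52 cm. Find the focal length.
1/f = 1/do + 1/di → f = 27.5 cm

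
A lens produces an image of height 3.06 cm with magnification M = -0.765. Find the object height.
ho = |hi|/|M| = 4 cm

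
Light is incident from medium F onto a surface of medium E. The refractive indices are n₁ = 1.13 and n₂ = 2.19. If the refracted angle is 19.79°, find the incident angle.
sin θ₁ = (n₂/n₁)·sin θ₂ → θ₁ = 41.01°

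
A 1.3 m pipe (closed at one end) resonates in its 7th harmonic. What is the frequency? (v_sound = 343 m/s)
fₙ = nv/(4L) = 461.7 Hz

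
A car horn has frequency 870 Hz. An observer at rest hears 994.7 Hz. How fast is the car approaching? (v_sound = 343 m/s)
v_s = v·(1 − f/f_obs) = 43 m/s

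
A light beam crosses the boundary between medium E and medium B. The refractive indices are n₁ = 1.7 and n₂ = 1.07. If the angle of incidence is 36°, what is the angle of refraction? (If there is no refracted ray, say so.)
sin θ₂ = (n₁/n₂)·sin θ₁ = 0.9339 → θ₂ = 69.05°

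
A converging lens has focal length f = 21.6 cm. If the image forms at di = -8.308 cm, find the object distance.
1/do = 1/f − 1/di → do = 6 cm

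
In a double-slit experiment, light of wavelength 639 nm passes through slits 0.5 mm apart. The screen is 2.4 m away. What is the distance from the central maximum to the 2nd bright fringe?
y = mλL/d = 6.134 mm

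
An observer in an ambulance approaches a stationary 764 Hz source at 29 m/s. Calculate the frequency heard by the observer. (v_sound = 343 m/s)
f_obs = f·(v + v_o)/v = 828.6 Hz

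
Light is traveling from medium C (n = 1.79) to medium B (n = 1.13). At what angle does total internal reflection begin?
θc = arcsin(n₂/n₁) = 39.14°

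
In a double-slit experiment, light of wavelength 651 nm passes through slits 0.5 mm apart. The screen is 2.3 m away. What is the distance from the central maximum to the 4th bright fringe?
y = mλL/d = 11.98 mm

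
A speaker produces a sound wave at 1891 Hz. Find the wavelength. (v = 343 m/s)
λ = v/f = 0.1814 m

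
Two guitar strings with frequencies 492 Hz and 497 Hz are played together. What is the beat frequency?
5 Hz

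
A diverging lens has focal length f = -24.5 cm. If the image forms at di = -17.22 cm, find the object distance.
1/do = 1/f − 1/di → do = 57.95 cm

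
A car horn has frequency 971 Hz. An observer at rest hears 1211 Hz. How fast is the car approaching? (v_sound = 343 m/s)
v_s = v·(1 − f/f_obs) = 67.98 m/s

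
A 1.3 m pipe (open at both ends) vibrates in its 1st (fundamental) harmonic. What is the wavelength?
λₙ = 2L/n = 2.6 m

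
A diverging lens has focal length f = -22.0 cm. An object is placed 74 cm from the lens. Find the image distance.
1/di = 1/f − 1/do → di = -16.96 cm (virtual image)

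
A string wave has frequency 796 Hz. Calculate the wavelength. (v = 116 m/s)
λ = v/f = 0.1457 m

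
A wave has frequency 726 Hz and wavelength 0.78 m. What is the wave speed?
v = fλ = 566.3 m/s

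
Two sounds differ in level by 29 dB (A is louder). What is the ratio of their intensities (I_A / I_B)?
I_A/I_B = 10^(Δβ/10) = 794.3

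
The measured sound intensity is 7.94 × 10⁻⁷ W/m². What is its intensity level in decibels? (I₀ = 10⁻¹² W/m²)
β = 10·log₁₀(I/I₀) = 59 dB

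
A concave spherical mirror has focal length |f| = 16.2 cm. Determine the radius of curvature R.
R = 2|f| = 32.4 cm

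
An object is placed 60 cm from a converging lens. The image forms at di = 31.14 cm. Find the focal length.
1/f = 1/do + 1/di → f = 20.5 cm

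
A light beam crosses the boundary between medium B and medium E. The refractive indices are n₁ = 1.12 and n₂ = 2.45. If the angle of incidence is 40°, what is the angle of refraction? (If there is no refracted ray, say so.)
sin θ₂ = (n₁/n₂)·sin θ₁ = 0.2938 → θ₂ = 17.09°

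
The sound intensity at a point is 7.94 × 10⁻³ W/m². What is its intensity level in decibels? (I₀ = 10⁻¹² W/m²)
β = 10·log₁₀(I/I₀) = 99 dB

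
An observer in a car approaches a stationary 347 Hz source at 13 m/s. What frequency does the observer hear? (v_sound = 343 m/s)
f_obs = f·(v + v_o)/v = 360.2 Hz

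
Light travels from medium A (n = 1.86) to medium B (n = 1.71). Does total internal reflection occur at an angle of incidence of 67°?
θc = arcsin(n₂/n₁) = 66.83°; 67° > θc, so yes — total internal reflection.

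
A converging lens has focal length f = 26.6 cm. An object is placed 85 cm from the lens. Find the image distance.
1/di = 1/f − 1/do → di = 38.72 cm (real image)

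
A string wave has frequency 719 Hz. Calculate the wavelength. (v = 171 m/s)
λ = v/f = 0.2378 m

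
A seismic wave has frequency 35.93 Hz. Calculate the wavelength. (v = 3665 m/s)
λ = v/f = 102 m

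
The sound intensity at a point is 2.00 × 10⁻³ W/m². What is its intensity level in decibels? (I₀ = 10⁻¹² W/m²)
β = 10·log₁₀(I/I₀) = 93.01 dB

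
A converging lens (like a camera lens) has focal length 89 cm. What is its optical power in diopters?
P = 1/f = 1.124 D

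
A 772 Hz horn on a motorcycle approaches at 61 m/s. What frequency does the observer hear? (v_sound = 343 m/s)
f_obs = f·v/(v − v_s) = 939 Hz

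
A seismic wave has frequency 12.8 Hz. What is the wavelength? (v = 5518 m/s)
λ = v/f = 431.1 m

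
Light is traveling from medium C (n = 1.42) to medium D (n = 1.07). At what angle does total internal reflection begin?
θc = arcsin(n₂/n₁) = 48.9°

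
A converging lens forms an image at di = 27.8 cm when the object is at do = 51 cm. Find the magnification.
M = −di/do = -0.5451 (inverted image)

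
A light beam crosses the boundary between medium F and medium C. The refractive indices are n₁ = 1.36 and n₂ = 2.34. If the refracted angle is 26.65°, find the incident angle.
sin θ₁ = (n₂/n₁)·sin θ₂ → θ₁ = 50.51°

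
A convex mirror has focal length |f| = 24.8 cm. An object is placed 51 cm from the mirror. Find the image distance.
f = −24.8 cm (convex); 1/di = 1/f − 1/do → di = -16.69 cm (virtual image, behind mirror)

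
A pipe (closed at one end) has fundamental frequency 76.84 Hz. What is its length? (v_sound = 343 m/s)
L = v/(4f₁) = 1.116 m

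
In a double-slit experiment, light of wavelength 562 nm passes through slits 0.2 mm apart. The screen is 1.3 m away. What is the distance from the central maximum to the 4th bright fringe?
y = mλL/d = 14.61 mm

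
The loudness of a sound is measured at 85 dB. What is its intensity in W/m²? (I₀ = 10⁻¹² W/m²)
I = I₀·10^(β/10) = 3.16 × 10⁻⁴ W/m²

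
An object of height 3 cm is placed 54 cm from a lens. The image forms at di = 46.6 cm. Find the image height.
hi = (-di/do) × ho = -2.589 cm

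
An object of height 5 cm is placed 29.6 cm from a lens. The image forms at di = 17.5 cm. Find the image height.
hi = (-di/do) × ho = -2.956 cm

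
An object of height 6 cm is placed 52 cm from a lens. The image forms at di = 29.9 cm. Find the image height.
hi = (-di/do) × ho = -3.45 cm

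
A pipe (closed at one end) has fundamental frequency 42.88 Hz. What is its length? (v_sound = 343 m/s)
L = v/(4f₁) = 2 m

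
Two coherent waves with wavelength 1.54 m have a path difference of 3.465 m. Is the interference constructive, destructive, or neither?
neither (partial) — path difference = 2.25λ, neither a whole number of wavelengths nor an odd multiple of λ/2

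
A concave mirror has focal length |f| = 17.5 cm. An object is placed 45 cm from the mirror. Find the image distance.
f = +17.5 cm (concave); 1/di = 1/f − 1/do → di = 28.64 cm (real image, in front of mirror)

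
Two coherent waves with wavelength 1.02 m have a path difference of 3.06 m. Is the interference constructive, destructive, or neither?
constructive — path difference = 3λ, a whole number of wavelengths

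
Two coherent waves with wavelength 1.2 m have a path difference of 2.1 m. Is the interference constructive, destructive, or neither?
neither (partial) — path difference = 1.75λ, neither a whole number of wavelengths nor an odd multiple of λ/2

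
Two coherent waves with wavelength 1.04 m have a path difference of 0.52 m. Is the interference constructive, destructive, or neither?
destructive — path difference = 0.5λ, an odd multiple of λ/2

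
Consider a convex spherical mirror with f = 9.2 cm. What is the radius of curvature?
R = 2|f| = 18.4 cm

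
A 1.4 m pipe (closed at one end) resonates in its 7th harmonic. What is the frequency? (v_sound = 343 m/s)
fₙ = nv/(4L) = 428.8 Hz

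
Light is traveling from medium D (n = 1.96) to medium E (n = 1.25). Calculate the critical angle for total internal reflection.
θc = arcsin(n₂/n₁) = 39.62°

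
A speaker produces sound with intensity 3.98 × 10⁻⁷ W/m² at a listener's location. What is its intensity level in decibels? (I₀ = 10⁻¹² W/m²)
β = 10·log₁₀(I/I₀) = 56 dB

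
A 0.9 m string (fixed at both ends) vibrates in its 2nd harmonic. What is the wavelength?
λₙ = 2L/n = 0.9 m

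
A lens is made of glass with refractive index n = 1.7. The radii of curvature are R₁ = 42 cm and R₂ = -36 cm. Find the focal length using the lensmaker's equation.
1/f = (n − 1)(1/R₁ − 1/R₂) → f = 27.69 cm (converging lens)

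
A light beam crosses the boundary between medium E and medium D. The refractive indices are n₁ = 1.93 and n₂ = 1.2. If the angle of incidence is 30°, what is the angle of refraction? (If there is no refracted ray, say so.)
sin θ₂ = (n₁/n₂)·sin θ₁ = 0.8042 → θ₂ = 53.53°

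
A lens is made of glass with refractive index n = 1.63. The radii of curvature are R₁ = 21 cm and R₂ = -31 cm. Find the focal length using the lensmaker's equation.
1/f = (n − 1)(1/R₁ − 1/R₂) → f = 19.87 cm (converging lens)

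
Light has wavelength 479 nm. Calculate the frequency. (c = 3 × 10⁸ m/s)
f = c/λ = 6.263 × 10¹⁴ Hz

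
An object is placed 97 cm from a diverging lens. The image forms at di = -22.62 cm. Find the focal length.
1/f = 1/do + 1/di → f = -29.5 cm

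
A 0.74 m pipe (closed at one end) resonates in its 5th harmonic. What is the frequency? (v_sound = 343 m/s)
fₙ = nv/(4L) = 579.4 Hz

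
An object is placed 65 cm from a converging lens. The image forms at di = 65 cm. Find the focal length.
1/f = 1/do + 1/di → f = 32.5 cm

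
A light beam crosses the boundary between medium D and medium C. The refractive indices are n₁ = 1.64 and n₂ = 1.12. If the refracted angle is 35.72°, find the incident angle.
sin θ₁ = (n₂/n₁)·sin θ₂ → θ₁ = 23.5°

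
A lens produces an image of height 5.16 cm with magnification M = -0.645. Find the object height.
ho = |hi|/|M| = 8 cm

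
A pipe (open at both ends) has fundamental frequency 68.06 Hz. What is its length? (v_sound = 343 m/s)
L = v/(2f₁) = 2.52 m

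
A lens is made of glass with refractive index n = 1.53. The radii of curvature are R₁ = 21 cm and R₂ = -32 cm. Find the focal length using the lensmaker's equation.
1/f = (n − 1)(1/R₁ − 1/R₂) → f = 23.92 cm (converging lens)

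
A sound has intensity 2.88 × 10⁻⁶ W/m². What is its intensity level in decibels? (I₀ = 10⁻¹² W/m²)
β = 10·log₁₀(I/I₀) = 64.59 dB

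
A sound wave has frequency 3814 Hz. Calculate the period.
T = 1/f = 2.622 × 10⁻⁴ s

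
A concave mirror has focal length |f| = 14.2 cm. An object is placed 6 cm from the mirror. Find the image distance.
f = +14.2 cm (concave); 1/di = 1/f − 1/do → di = -10.39 cm (virtual image, behind mirror)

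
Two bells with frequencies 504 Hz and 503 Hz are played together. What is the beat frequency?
1 Hz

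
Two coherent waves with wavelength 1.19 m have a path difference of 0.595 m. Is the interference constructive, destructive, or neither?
destructive — path difference = 0.5λ, an odd multiple of λ/2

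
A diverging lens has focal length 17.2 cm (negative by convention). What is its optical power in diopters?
P = 1/f = -5.814 D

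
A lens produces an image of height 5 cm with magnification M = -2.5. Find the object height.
ho = |hi|/|M| = 2 cm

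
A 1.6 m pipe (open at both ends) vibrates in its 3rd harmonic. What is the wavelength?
λₙ = 2L/n = 1.067 m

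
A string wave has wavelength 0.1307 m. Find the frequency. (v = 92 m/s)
f = v/λ = 703.9 Hz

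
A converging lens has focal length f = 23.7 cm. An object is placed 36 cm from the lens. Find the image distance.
1/di = 1/f − 1/do → di = 69.37 cm (real image)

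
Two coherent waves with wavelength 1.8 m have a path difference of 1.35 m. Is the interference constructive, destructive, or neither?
neither (partial) — path difference = 0.75λ, neither a whole number of wavelengths nor an odd multiple of λ/2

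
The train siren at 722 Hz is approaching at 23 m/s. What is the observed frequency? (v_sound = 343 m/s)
f_obs = f·v/(v − v_s) = 773.9 Hz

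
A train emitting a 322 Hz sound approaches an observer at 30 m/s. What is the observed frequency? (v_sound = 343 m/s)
f_obs = f·v/(v − v_s) = 352.9 Hz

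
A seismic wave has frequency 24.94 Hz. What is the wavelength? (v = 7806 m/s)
λ = v/f = 313 m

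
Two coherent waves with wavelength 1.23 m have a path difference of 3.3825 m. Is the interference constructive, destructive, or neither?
neither (partial) — path difference = 2.75λ, neither a whole number of wavelengths nor an odd multiple of λ/2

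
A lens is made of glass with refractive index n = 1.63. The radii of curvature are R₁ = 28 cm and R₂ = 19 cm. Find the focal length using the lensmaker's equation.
1/f = (n − 1)(1/R₁ − 1/R₂) → f = -93.83 cm (diverging lens)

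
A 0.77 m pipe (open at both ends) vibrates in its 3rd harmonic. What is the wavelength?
λₙ = 2L/n = 0.5133 m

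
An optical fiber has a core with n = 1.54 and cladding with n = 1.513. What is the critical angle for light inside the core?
θc = arcsin(n_cladding/n_core) = 79.26°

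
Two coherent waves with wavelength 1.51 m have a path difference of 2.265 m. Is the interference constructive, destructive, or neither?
destructive — path difference = 1.5λ, an odd multiple of λ/2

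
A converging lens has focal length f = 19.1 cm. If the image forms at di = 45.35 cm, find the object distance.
1/do = 1/f − 1/di → do = 33 cm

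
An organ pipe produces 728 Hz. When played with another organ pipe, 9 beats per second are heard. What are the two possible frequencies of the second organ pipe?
f₂ = 728 ± 9 Hz → 737 Hz or 719 Hz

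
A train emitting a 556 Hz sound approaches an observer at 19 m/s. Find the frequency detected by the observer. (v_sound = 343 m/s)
f_obs = f·v/(v − v_s) = 588.6 Hz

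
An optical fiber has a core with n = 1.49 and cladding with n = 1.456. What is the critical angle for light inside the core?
θc = arcsin(n_cladding/n_core) = 77.74°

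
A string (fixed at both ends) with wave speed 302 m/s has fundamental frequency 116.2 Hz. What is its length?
L = v/(2f₁) = 1.299 m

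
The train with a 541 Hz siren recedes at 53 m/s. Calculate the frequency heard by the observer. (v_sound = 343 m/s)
f_obs = f·v/(v + v_s) = 468.6 Hz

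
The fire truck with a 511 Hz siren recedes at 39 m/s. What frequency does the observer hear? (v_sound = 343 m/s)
f_obs = f·v/(v + v_s) = 458.8 Hz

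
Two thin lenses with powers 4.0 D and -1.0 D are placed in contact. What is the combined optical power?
P_total = P₁ + P₂ = 3.0 D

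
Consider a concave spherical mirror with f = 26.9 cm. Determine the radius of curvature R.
R = 2|f| = 53.8 cm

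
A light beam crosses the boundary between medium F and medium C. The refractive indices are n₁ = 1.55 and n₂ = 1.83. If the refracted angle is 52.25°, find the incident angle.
sin θ₁ = (n₂/n₁)·sin θ₂ → θ₁ = 68.99°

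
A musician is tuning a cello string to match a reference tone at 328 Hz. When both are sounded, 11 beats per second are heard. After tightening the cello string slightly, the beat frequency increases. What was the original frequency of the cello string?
339 Hz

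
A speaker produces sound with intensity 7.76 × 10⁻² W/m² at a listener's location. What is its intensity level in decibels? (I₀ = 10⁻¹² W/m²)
β = 10·log₁₀(I/I₀) = 108.9 dB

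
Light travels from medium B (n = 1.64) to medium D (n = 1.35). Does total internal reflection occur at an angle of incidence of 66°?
θc = arcsin(n₂/n₁) = 55.4°; 66° > θc, so yes — total internal reflection.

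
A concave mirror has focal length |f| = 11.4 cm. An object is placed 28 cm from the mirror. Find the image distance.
f = +11.4 cm (concave); 1/di = 1/f − 1/do → di = 19.23 cm (real image, in front of mirror)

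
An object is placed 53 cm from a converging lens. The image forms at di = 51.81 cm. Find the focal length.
1/f = 1/do + 1/di → f = 26.2 cm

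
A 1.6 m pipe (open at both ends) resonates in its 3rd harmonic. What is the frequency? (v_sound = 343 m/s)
fₙ = nv/(2L) = 321.6 Hz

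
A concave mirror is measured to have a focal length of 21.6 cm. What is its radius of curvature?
R = 2|f| = 43.2 cm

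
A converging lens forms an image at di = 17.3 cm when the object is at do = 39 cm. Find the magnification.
M = −di/do = -0.4436 (inverted image)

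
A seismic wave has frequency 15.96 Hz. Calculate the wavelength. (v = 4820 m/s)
λ = v/f = 302 m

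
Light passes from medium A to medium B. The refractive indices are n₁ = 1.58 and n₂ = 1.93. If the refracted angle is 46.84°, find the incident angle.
sin θ₁ = (n₂/n₁)·sin θ₂ → θ₁ = 63°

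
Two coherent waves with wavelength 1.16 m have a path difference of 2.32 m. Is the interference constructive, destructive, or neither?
constructive — path difference = 2λ, a whole number of wavelengths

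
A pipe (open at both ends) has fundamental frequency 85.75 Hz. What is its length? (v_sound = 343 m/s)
L = v/(2f₁) = 2 m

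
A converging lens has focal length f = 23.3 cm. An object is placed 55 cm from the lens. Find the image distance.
1/di = 1/f − 1/do → di = 40.43 cm (real image)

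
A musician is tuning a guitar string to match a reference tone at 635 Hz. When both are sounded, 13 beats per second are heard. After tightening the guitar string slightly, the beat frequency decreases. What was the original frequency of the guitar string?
622 Hz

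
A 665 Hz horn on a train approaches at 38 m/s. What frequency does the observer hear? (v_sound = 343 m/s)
f_obs = f·v/(v − v_s) = 747.9 Hz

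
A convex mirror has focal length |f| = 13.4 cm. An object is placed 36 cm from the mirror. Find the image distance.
f = −13.4 cm (convex); 1/di = 1/f − 1/do → di = -9.765 cm (virtual image, behind mirror)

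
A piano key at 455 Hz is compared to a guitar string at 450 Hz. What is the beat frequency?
5 Hz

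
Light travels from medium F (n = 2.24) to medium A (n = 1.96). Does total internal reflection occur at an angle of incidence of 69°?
θc = arcsin(n₂/n₁) = 61.04°; 69° > θc, so yes — total internal reflection.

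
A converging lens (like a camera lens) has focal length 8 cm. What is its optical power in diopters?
P = 1/f = 12.5 D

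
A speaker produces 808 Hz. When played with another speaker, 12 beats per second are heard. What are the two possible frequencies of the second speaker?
f₂ = 808 ± 12 Hz → 820 Hz or 796 Hz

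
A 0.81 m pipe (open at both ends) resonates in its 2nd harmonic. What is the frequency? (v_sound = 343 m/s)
fₙ = nv/(2L) = 423.5 Hz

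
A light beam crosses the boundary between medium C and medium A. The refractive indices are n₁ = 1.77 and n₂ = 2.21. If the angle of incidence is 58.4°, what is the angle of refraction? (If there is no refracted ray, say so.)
sin θ₂ = (n₁/n₂)·sin θ₁ = 0.6822 → θ₂ = 43.01°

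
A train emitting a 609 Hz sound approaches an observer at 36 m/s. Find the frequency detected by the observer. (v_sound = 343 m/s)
f_obs = f·v/(v − v_s) = 680.4 Hz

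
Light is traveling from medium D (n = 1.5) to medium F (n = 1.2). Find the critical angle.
θc = arcsin(n₂/n₁) = 53.13°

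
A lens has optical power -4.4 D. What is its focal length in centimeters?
f = 1/P = -22.73 cm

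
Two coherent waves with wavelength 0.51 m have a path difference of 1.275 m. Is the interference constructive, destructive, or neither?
destructive — path difference = 2.5λ, an odd multiple of λ/2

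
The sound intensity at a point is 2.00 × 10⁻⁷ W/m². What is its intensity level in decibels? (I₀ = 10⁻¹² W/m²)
β = 10·log₁₀(I/I₀) = 53.01 dB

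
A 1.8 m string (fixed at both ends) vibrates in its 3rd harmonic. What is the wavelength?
λₙ = 2L/n = 1.2 m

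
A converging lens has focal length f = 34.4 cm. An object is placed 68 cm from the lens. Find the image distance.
1/di = 1/f − 1/do → di = 69.62 cm (real image)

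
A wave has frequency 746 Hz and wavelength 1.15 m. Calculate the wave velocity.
v = fλ = 857.9 m/s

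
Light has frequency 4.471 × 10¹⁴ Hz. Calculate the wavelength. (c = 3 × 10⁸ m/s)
λ = c/f = 671 nm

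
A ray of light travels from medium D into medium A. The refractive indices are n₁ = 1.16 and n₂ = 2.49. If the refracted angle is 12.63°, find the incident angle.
sin θ₁ = (n₂/n₁)·sin θ₂ → θ₁ = 27.99°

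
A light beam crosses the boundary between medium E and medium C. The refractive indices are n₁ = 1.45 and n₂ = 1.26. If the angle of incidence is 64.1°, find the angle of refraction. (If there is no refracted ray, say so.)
sin θ₂ = (n₁/n₂)·sin θ₁ = 1.035 > 1, so there is no refracted ray — the light undergoes total internal reflection.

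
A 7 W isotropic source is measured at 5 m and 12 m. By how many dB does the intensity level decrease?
Δβ = 20·log₁₀(r₂/r₁) = 7.604 dB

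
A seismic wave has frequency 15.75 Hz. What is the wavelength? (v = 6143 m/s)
λ = v/f = 390 m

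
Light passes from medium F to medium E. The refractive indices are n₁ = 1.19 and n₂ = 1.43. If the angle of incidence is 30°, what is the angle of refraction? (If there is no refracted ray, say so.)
sin θ₂ = (n₁/n₂)·sin θ₁ = 0.4161 → θ₂ = 24.59°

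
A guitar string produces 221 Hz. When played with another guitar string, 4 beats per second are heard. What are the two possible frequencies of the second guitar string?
f₂ = 221 ± 4 Hz → 225 Hz or 217 Hz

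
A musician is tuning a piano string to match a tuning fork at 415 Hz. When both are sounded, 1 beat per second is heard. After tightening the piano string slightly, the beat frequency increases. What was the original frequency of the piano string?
416 Hz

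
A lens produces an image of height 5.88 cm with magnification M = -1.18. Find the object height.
ho = |hi|/|M| = 4.983 cm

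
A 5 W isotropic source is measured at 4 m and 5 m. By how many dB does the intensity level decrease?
Δβ = 20·log₁₀(r₂/r₁) = 1.938 dB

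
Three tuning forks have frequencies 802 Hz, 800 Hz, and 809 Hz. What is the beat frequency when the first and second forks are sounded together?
2 Hz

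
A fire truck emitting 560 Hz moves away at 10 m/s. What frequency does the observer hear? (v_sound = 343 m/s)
f_obs = f·v/(v + v_s) = 544.1 Hz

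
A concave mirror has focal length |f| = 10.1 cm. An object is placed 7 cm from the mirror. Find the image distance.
f = +10.1 cm (concave); 1/di = 1/f − 1/do → di = -22.81 cm (virtual image, behind mirror)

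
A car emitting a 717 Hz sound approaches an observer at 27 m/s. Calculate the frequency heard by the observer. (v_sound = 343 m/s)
f_obs = f·v/(v − v_s) = 778.3 Hz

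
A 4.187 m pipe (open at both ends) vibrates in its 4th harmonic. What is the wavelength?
λₙ = 2L/n = 2.094 m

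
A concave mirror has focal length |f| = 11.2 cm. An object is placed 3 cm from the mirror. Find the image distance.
f = +11.2 cm (concave); 1/di = 1/f − 1/do → di = -4.098 cm (virtual image, behind mirror)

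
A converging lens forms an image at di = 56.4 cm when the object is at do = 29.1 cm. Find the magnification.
M = −di/do = -1.938 (inverted image)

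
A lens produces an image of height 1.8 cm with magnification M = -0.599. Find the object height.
ho = |hi|/|M| = 3.005 cm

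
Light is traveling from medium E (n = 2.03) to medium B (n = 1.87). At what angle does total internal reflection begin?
θc = arcsin(n₂/n₁) = 67.1°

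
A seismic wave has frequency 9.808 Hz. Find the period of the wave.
T = 1/f = 0.102 s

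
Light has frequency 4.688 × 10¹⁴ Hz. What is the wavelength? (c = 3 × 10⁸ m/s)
λ = c/f = 639.9 nm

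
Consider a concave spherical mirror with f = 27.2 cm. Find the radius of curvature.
R = 2|f| = 54.4 cm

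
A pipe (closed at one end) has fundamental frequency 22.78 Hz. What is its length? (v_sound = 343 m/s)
L = v/(4f₁) = 3.764 m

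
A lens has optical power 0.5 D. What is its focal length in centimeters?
f = 1/P = 200 cm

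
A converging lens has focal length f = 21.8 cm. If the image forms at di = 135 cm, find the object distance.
1/do = 1/f − 1/di → do = 26 cm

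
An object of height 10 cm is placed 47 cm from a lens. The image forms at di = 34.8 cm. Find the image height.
hi = (-di/do) × ho = -7.404 cm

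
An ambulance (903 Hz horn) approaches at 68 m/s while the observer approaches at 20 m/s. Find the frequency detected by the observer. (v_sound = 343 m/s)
f_obs = f·(v + v_o)/(v − v_s) = 1192 Hz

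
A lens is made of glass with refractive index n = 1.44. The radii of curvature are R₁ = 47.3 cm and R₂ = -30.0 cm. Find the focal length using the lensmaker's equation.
1/f = (n − 1)(1/R₁ − 1/R₂) → f = 41.72 cm (converging lens)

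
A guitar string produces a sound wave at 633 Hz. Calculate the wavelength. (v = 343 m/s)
λ = v/f = 0.5419 m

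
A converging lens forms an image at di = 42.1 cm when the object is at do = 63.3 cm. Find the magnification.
M = −di/do = -0.6651 (inverted image)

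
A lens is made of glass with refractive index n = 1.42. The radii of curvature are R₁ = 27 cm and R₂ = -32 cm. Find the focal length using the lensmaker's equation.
1/f = (n − 1)(1/R₁ − 1/R₂) → f = 34.87 cm (converging lens)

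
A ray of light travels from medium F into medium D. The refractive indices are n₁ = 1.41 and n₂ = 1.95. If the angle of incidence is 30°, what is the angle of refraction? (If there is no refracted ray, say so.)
sin θ₂ = (n₁/n₂)·sin θ₁ = 0.3615 → θ₂ = 21.19°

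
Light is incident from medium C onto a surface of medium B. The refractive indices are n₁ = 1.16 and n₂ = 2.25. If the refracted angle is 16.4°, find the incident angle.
sin θ₁ = (n₂/n₁)·sin θ₂ → θ₁ = 33.21°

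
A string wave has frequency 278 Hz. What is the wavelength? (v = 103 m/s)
λ = v/f = 0.3705 m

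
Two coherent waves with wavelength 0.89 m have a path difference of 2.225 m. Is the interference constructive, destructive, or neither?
destructive — path difference = 2.5λ, an odd multiple of λ/2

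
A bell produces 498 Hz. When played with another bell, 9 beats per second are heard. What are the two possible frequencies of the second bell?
f₂ = 498 ± 9 Hz → 507 Hz or 489 Hz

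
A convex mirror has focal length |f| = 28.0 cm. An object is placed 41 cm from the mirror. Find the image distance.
f = −28.0 cm (convex); 1/di = 1/f − 1/do → di = -16.64 cm (virtual image, behind mirror)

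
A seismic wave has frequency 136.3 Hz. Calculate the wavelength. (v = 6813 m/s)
λ = v/f = 49.99 m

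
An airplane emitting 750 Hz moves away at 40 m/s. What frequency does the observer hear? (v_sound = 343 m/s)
f_obs = f·v/(v + v_s) = 671.7 Hz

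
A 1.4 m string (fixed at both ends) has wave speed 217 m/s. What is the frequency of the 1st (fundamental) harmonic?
fₙ = nv/(2L) = 77.5 Hz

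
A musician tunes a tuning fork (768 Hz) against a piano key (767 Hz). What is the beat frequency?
1 Hz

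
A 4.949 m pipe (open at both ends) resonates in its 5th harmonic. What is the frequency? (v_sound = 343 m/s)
fₙ = nv/(2L) = 173.3 Hz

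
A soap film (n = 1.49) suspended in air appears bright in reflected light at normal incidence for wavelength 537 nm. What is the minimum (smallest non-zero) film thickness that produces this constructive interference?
2nt = (m − ½)λ with m = 1 → t = (m − ½)λ/(2n) = 90.1 nm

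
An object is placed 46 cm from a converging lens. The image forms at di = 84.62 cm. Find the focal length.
1/f = 1/do + 1/di → f = 29.8 cm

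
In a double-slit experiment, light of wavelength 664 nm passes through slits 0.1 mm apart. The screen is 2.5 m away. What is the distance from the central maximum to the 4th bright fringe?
y = mλL/d = 66.4 mm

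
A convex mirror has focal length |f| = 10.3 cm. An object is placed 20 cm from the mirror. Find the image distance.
f = −10.3 cm (convex); 1/di = 1/f − 1/do → di = -6.799 cm (virtual image, behind mirror)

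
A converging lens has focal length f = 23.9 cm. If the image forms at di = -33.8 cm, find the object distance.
1/do = 1/f − 1/di → do = 14 cm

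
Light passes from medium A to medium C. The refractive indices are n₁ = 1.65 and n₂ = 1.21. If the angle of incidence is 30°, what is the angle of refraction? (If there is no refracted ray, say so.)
sin θ₂ = (n₁/n₂)·sin θ₁ = 0.6818 → θ₂ = 42.99°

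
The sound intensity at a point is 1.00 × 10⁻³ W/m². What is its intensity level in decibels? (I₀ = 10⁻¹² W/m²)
β = 10·log₁₀(I/I₀) = 90 dB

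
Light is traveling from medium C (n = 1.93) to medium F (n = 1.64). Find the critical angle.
θc = arcsin(n₂/n₁) = 58.18°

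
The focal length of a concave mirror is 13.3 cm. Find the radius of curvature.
R = 2|f| = 26.6 cm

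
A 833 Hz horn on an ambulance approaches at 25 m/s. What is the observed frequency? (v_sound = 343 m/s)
f_obs = f·v/(v − v_s) = 898.5 Hz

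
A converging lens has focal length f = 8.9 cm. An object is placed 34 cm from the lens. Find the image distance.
1/di = 1/f − 1/do → di = 12.06 cm (real image)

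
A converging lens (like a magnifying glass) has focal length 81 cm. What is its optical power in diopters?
P = 1/f = 1.235 D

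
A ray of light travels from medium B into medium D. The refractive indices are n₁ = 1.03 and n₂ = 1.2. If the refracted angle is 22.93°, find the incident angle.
sin θ₁ = (n₂/n₁)·sin θ₂ → θ₁ = 26.99°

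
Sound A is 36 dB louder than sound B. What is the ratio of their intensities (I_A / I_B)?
I_A/I_B = 10^(Δβ/10) = 3981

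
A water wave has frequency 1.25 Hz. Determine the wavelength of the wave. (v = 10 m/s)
λ = v/f = 8 m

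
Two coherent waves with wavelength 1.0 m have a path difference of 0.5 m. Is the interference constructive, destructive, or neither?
destructive — path difference = 0.5λ, an odd multiple of λ/2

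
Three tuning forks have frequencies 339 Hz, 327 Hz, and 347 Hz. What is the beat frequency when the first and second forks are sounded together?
12 Hz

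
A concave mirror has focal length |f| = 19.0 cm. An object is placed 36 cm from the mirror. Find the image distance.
f = +19.0 cm (concave); 1/di = 1/f − 1/do → di = 40.24 cm (real image, in front of mirror)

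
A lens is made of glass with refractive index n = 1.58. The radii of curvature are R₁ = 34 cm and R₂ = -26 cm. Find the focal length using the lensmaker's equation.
1/f = (n − 1)(1/R₁ − 1/R₂) → f = 25.4 cm (converging lens)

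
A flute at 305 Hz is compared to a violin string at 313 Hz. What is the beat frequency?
8 Hz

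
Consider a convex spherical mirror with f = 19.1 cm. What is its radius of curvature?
R = 2|f| = 38.2 cm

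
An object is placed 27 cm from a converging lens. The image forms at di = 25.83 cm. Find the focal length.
1/f = 1/do + 1/di → f = 13.2 cm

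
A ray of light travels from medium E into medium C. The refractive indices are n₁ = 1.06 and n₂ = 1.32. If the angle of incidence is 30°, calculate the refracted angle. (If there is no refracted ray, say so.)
sin θ₂ = (n₁/n₂)·sin θ₁ = 0.4015 → θ₂ = 23.67°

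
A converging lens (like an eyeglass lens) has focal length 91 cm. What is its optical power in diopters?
P = 1/f = 1.099 D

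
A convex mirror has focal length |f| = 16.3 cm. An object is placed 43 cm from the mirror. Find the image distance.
f = −16.3 cm (convex); 1/di = 1/f − 1/do → di = -11.82 cm (virtual image, behind mirror)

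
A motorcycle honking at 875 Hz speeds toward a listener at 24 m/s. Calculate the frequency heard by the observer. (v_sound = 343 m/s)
f_obs = f·v/(v − v_s) = 940.8 Hz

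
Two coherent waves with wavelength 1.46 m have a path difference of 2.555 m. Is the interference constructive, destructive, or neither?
neither (partial) — path difference = 1.75λ, neither a whole number of wavelengths nor an odd multiple of λ/2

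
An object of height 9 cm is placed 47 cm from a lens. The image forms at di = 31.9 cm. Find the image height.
hi = (-di/do) × ho = -6.109 cm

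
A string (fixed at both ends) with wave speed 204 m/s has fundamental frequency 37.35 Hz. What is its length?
L = v/(2f₁) = 2.731 m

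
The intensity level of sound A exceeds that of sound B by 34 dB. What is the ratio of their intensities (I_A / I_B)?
I_A/I_B = 10^(Δβ/10) = 2512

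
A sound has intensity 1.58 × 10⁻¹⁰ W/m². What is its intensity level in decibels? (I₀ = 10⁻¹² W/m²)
β = 10·log₁₀(I/I₀) = 21.99 dB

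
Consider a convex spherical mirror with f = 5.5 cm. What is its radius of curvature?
R = 2|f| = 11 cm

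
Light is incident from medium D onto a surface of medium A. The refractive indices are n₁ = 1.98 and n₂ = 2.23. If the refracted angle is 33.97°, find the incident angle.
sin θ₁ = (n₂/n₁)·sin θ₂ → θ₁ = 39°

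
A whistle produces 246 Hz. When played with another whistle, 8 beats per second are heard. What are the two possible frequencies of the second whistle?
f₂ = 246 ± 8 Hz → 254 Hz or 238 Hz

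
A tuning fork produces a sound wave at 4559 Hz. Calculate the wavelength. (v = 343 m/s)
λ = v/f = 0.07524 m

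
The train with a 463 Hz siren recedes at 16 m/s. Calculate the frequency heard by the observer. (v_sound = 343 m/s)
f_obs = f·v/(v + v_s) = 442.4 Hz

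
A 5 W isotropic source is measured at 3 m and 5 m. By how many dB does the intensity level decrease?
Δβ = 20·log₁₀(r₂/r₁) = 4.437 dB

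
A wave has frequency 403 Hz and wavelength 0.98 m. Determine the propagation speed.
v = fλ = 394.9 m/s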